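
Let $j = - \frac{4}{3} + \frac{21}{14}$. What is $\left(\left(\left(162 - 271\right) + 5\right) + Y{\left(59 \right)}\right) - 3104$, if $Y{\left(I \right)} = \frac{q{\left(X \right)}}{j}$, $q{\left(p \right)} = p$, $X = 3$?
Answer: $-3190$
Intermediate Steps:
$j = \frac{1}{6}$ ($j = \left(-4\right) \frac{1}{3} + 21 \cdot \frac{1}{14} = - \frac{4}{3} + \frac{3}{2} = \frac{1}{6} \approx 0.16667$)
$Y{\left(I \right)} = 18$ ($Y{\left(I \right)} = 3 \frac{1}{\frac{1}{6}} = 3 \cdot 6 = 18$)
$\left(\left(\left(162 - 271\right) + 5\right) + Y{\left(59 \right)}\right) - 3104 = \left(\left(\left(162 - 271\right) + 5\right) + 18\right) - 3104 = \left(\left(-109 + 5\right) + 18\right) - 3104 = \left(-104 + 18\right) - 3104 = -86 - 3104 = -3190$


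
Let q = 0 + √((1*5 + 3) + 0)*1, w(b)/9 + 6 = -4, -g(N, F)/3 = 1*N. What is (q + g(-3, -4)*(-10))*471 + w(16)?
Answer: -42480 + 942*√2 ≈ -41148.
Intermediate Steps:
g(N, F) = -3*N
w(b) = -90 (w(b) = -54 + 9*(-4) = -54 - 36 = -90)
q = 2*√2 (q = 0 + √((5 + 3) + 0)*1 = 0 + √(8 + 0)*1 = 0 + √8*1 = 0 + (2*√2)*1 = 0 + 2*√2 = 2*√2 ≈ 2.8284)
(q + g(-3, -4)*(-10))*471 + w(16) = (2*√2 - 3*(-3)*(-10))*471 - 90 = (2*√2 + 9*(-10))*471 - 90 = (2*√2 - 90)*471 - 90 = (-90 + 2*√2)*471 - 90 = (-42390 + 942*√2) - 90 = -42480 + 942*√2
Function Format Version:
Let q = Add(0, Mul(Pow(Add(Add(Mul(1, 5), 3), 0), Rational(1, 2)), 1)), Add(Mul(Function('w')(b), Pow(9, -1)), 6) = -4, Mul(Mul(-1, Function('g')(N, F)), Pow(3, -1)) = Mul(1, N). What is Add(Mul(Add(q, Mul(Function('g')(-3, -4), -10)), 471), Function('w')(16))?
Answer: Add(-42480, Mul(942, Pow(2, Rational(1, 2)))) ≈ -41148.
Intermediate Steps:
Function('g')(N, F) = Mul(-3, N) (Function('g')(N, F) = Mul(-3, Mul(1, N)) = Mul(-3, N))
Function('w')(b) = -90 (Function('w')(b) = Add(-54, Mul(9, -4)) = Add(-54, -36) = -90)
q = Mul(2, Pow(2, Rational(1, 2))) (q = Add(0, Mul(Pow(Add(Add(5, 3), 0), Rational(1, 2)), 1)) = Add(0, Mul(Pow(Add(8, 0), Rational(1, 2)), 1)) = Add(0, Mul(Pow(8, Rational(1, 2)), 1)) = Add(0, Mul(Mul(2, Pow(2, Rational(1, 2))), 1)) = Add(0, Mul(2, Pow(2, Rational(1, 2)))) = Mul(2, Pow(2, Rational(1, 2))) ≈ 2.8284)
Add(Mul(Add(q, Mul(Function('g')(-3, -4), -10)), 471), Function('w')(16)) = Add(Mul(Add(Mul(2, Pow(2, Rational(1, 2))), Mul(Mul(-3, -3), -10)), 471), -90) = Add(Mul(Add(Mul(2, Pow(2, Rational(1, 2))), Mul(9, -10)), 471), -90) = Add(Mul(Add(Mul(2, Pow(2, Rational(1, 2))), -90), 471), -90) = Add(Mul(Add(-90, Mul(2, Pow(2, Rational(1, 2)))), 471), -90) = Add(Add(-42390, Mul(942, Pow(2, Rational(1, 2)))), -90) = Add(-42480, Mul(942, Pow(2, Rational(1, 2))))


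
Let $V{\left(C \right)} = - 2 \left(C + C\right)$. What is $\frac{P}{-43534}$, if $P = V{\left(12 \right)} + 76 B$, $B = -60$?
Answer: $\frac{2304}{21767} \approx 0.10585$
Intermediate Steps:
$V{\left(C \right)} = - 4 C$ ($V{\left(C \right)} = - 2 \cdot 2 C = - 4 C$)
$P = -4608$ ($P = \left(-4\right) 12 + 76 \left(-60\right) = -48 - 4560 = -4608$)
$\frac{P}{-43534} = - \frac{4608}{-43534} = \left(-4608\right) \left(- \frac{1}{43534}\right) = \frac{2304}{21767}$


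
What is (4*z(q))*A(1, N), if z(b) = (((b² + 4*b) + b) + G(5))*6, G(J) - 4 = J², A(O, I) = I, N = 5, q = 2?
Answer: 5160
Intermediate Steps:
G(J) = 4 + J²
z(b) = 174 + 6*b² + 30*b (z(b) = (((b² + 4*b) + b) + (4 + 5²))*6 = ((b² + 5*b) + (4 + 25))*6 = ((b² + 5*b) + 29)*6 = (29 + b² + 5*b)*6 = 174 + 6*b² + 30*b)
(4*z(q))*A(1, N) = (4*(174 + 6*2² + 30*2))*5 = (4*(174 + 6*4 + 60))*5 = (4*(174 + 24 + 60))*5 = (4*258)*5 = 1032*5 = 5160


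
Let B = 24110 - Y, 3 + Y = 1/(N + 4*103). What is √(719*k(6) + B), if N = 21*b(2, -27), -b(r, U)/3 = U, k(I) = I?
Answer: 25*√203071978/2113 ≈ 168.60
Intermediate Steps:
b(r, U) = -3*U
N = 1701 (N = 21*(-3*(-27)) = 21*81 = 1701)
Y = -6338/2113 (Y = -3 + 1/(1701 + 4*103) = -3 + 1/(1701 + 412) = -3 + 1/2113 = -6338/2113 ≈ -2.9995)
B = 50950768/2113 (B = 24110 - 1*(-6338/2113) = 24110 + 6338/2113 = 50950768/2113 ≈ 24113.)
√(719*k(6) + B) = √(719*6 + 50950768/2113) = √(4314 + 50950768/2113) = √(60066250/2113) = 25*√203071978/2113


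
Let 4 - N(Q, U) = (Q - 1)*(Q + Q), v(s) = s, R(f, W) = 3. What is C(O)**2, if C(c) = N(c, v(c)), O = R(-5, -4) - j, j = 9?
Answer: 6400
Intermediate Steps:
N(Q, U) = 4 - 2*Q*(-1 + Q) (N(Q, U) = 4 - (Q - 1)*(Q + Q) = 4 - (-1 + Q)*2*Q = 4 - 2*Q*(-1 + Q))
O = -6 (O = 3 - 1*9 = 3 - 9 = -6)
C(c) = 4 - 2*c**2 + 2*c
C(O)**2 = (4 - 2*(-6)**2 + 2*(-6))**2 = (4 - 2*36 - 12)**2 = (4 - 72 - 12)**2 = (-80)**2 = 6400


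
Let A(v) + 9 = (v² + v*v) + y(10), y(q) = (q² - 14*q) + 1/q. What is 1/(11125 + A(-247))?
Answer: 10/1330941 ≈ 7.5135e-6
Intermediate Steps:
y(q) = 1/q + q² - 14*q
A(v) = -489/10 + 2*v² (A(v) = -9 + ((v² + v*v) + (1 + 10²*(-14 + 10))/10) = -9 + ((v² + v²) + (1 + 100*(-4))/10) = -9 + (2*v² + (1 - 400)/10) = -9 + (2*v² + (⅒)*(-399)) = -9 + (2*v² - 399/10) = -9 + (-399/10 + 2*v²) = -489/10 + 2*v²)
1/(11125 + A(-247)) = 1/(11125 + (-489/10 + 2*(-247)²)) = 1/(11125 + (-489/10 + 2*61009)) = 1/(11125 + (-489/10 + 122018)) = 1/(11125 + 1219691/10) = 1/(1330941/10) = 10/1330941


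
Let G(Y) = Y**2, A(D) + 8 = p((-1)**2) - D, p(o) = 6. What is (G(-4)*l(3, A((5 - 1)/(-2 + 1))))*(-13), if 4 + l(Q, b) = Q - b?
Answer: 624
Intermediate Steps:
A(D) = -2 - D (A(D) = -8 + (6 - D) = -2 - D)
l(Q, b) = -4 + Q - b (l(Q, b) = -4 + (Q - b) = -4 + Q - b)
(G(-4)*l(3, A((5 - 1)/(-2 + 1))))*(-13) = ((-4)**2*(-4 + 3 - (-2 - (5 - 1)/(-2 + 1))))*(-13) = (16*(-4 + 3 - (-2 - 4/(-1))))*(-13) = (16*(-4 + 3 - (-2 - 4*(-1))))*(-13) = (16*(-4 + 3 - (-2 - 1*(-4))))*(-13) = (16*(-4 + 3 - (-2 + 4)))*(-13) = (16*(-4 + 3 - 1*2))*(-13) = (16*(-4 + 3 - 2))*(-13) = (16*(-3))*(-13) = -48*(-13) = 624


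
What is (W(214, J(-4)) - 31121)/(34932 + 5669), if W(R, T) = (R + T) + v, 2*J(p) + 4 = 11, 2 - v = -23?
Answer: -61757/81202 ≈ -0.76054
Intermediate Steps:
v = 25 (v = 2 - 1*(-23) = 2 + 23 = 25)
J(p) = 7/2 (J(p) = -2 + (½)*11 = -2 + 11/2 = 7/2)
W(R, T) = 25 + R + T (W(R, T) = (R + T) + 25 = 25 + R + T)
(W(214, J(-4)) - 31121)/(34932 + 5669) = ((25 + 214 + 7/2) - 31121)/(34932 + 5669) = (485/2 - 31121)/40601 = -61757/2*1/40601 = -61757/81202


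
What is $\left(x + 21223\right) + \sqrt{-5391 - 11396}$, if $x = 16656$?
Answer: $37879 + i \sqrt{16787} \approx 37879.0 + 129.56 i$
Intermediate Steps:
$\left(x + 21223\right) + \sqrt{-5391 - 11396} = \left(16656 + 21223\right) + \sqrt{-5391 - 11396} = 37879 + \sqrt{-16787} = 37879 + i \sqrt{16787}$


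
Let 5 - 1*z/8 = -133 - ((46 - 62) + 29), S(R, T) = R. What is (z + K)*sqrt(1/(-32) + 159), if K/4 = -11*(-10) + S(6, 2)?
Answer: 209*sqrt(10174) ≈ 21081.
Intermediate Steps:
z = 1208 (z = 40 - 8*(-133 - ((46 - 62) + 29)) = 40 - 8*(-133 - (-16 + 29)) = 40 - 8*(-133 - 1*13) = 40 - 8*(-133 - 13) = 40 - 8*(-146) = 40 + 1168 = 1208)
K = 464 (K = 4*(-11*(-10) + 6) = 4*(110 + 6) = 4*116 = 464)
(z + K)*sqrt(1/(-32) + 159) = (1208 + 464)*sqrt(1/(-32) + 159) = 1672*sqrt(-1/32 + 159) = 1672*sqrt(5087/32) = 1672*(sqrt(10174)/8) = 209*sqrt(10174)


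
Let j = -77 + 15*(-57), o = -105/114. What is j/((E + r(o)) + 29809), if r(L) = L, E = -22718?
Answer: -35416/269423 ≈ -0.13145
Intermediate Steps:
o = -35/38 (o = -105*1/114 = -35/38 ≈ -0.92105)
j = -932 (j = -77 - 855 = -932)
j/((E + r(o)) + 29809) = -932/((-22718 - 35/38) + 29809) = -932/(-863319/38 + 29809) = -932/269423/38 = -932*38/269423 = -35416/269423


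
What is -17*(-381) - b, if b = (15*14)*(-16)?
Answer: 9837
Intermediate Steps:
b = -3360 (b = 210*(-16) = -3360)
-17*(-381) - b = -17*(-381) - 1*(-3360) = 6477 + 3360 = 9837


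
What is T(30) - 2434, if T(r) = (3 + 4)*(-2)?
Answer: -2448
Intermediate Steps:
T(r) = -14 (T(r) = 7*(-2) = -14)
T(30) - 2434 = -14 - 2434 = -2448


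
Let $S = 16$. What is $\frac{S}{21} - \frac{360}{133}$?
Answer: $- \frac{776}{399} \approx -1.9449$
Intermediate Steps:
$\frac{S}{21} - \frac{360}{133} = \frac{16}{21} - \frac{360}{133} = - \frac{776}{399}$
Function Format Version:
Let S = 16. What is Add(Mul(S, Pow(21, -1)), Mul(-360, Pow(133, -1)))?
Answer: Rational(-776, 399) ≈ -1.9449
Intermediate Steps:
Add(Mul(S, Pow(21, -1)), Mul(-360, Pow(133, -1))) = Add(Mul(16, Pow(21, -1)), Mul(-360, Pow(133, -1))) = Add(Mul(16, Rational(1, 21)), Mul(-360, Rational(1, 133))) = Add(Rational(16, 21), Rational(-360, 133)) = Rational(-776, 399)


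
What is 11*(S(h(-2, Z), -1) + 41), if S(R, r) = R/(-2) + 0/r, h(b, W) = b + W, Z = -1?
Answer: 935/2 ≈ 467.50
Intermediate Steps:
h(b, W) = W + b
S(R, r) = -R/2 (S(R, r) = R*(-½) + 0 = -R/2 + 0 = -R/2)
11*(S(h(-2, Z), -1) + 41) = 11*(-(-1 - 2)/2 + 41) = 11*(-½*(-3) + 41) = 11*(3/2 + 41) = 11*(85/2) = 935/2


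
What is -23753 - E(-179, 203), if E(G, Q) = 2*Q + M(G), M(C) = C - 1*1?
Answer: -23979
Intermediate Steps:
M(C) = -1 + C (M(C) = C - 1 = -1 + C)
E(G, Q) = -1 + G + 2*Q (E(G, Q) = 2*Q + (-1 + G) = -1 + G + 2*Q)
-23753 - E(-179, 203) = -23753 - (-1 - 179 + 2*203) = -23753 - (-1 - 179 + 406) = -23753 - 1*226 = -23753 - 226 = -23979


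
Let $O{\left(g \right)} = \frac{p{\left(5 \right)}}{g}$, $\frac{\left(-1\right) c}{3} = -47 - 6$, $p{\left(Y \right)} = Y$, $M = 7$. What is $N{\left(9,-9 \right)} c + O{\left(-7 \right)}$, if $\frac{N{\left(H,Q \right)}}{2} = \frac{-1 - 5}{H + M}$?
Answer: $- \frac{3359}{28} \approx -119.96$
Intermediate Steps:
$N{\left(H,Q \right)} = - \frac{12}{7 + H}$ ($N{\left(H,Q \right)} = 2 \frac{-1 - 5}{H + 7} = 2 \left(- \frac{6}{7 + H}\right) = - \frac{12}{7 + H}$)
$c = 159$ ($c = - 3 \left(-47 - 6\right) = \left(-3\right) \left(-53\right) = 159$)
$O{\left(g \right)} = \frac{5}{g}$
$N{\left(9,-9 \right)} c + O{\left(-7 \right)} = - \frac{12}{7 + 9} \cdot 159 + \frac{5}{-7} = - \frac{12}{16} \cdot 159 + 5 \left(- \frac{1}{7}\right) = \left(-12\right) \frac{1}{16} \cdot 159 - \frac{5}{7} = \left(- \frac{3}{4}\right) 159 - \frac{5}{7} = - \frac{477}{4} - \frac{5}{7} = - \frac{3359}{28}$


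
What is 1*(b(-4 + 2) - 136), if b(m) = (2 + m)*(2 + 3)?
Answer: -136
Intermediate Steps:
b(m) = 10 + 5*m (b(m) = (2 + m)*5 = 10 + 5*m)
1*(b(-4 + 2) - 136) = 1*((10 + 5*(-4 + 2)) - 136) = 1*((10 + 5*(-2)) - 136) = 1*((10 - 10) - 136) = 1*(0 - 136) = 1*(-136) = -136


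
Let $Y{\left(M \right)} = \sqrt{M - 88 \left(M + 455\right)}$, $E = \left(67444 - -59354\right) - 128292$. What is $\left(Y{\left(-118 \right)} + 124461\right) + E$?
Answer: $122967 + i \sqrt{29774} \approx 1.2297 \cdot 10^{5} + 172.55 i$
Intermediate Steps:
$E = -1494$ ($E = \left(67444 + 59354\right) - 128292 = 126798 - 128292 = -1494$)
$Y{\left(M \right)} = \sqrt{-40040 - 87 M}$ ($Y{\left(M \right)} = \sqrt{M - 88 \left(455 + M\right)} = \sqrt{M - \left(40040 + 88 M\right)} = \sqrt{-40040 - 87 M}$)
$\left(Y{\left(-118 \right)} + 124461\right) + E = \left(\sqrt{-40040 - -10266} + 124461\right) - 1494 = \left(\sqrt{-40040 + 10266} + 124461\right) - 1494 = \left(\sqrt{-29774} + 124461\right) - 1494 = \left(i \sqrt{29774} + 124461\right) - 1494 = \left(124461 + i \sqrt{29774}\right) - 1494 = 122967 + i \sqrt{29774}$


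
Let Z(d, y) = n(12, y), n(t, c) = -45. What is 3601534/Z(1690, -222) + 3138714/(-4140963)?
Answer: -184122966412/2300535 ≈ -80035.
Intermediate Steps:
Z(d, y) = -45
3601534/Z(1690, -222) + 3138714/(-4140963) = 3601534/(-45) + 3138714/(-4140963) = 3601534*(-1/45) + 3138714*(-1/4140963) = -3601534/45 - 348746/460107 = -184122966412/2300535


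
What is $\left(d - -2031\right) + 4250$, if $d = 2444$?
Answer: $8725$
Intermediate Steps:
$\left(d - -2031\right) + 4250 = \left(2444 - -2031\right) + 4250 = \left(2444 + 2031\right) + 4250 = 4475 + 4250 = 8725$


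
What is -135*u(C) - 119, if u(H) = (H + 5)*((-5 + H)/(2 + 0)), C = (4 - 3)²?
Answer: 1501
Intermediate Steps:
C = 1 (C = 1² = 1)
u(H) = (5 + H)*(-5/2 + H/2) (u(H) = (5 + H)*((-5 + H)/2) = (5 + H)*((-5 + H)*(½)) = (5 + H)*(-5/2 + H/2))
-135*u(C) - 119 = -135*(-25/2 + (½)*1²) - 119 = -135*(-25/2 + (½)*1) - 119 = -135*(-25/2 + ½) - 119 = -135*(-12) - 119 = 1620 - 119 = 1501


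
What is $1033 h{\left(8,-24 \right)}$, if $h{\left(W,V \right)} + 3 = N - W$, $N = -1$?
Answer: $-12396$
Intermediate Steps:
$h{\left(W,V \right)} = -4 - W$ ($h{\left(W,V \right)} = -3 - \left(1 + W\right) = -4 - W$)
$1033 h{\left(8,-24 \right)} = 1033 \left(-4 - 8\right) = 1033 \left(-12\right) = -12396$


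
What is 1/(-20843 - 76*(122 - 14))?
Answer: -1/29051 ≈ -3.4422e-5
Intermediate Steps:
1/(-20843 - 76*(122 - 14)) = 1/(-20843 - 76*108) = 1/(-20843 - 8208) = 1/(-29051) = -1/29051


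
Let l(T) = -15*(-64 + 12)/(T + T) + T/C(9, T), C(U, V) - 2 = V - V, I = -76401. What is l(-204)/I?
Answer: 3533/2597634 ≈ 0.0013601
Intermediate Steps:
C(U, V) = 2 (C(U, V) = 2 + (V - V) = 2 + 0 = 2)
l(T) = T/2 + 390/T (l(T) = -15*(-64 + 12)/(T + T) + T/2 = -15*(-26/T) + T*(1/2) = -15*(-26/T) + T/2 = -(-390)/T + T/2 = 390/T + T/2 = T/2 + 390/T)
l(-204)/I = ((1/2)*(-204) + 390/(-204))/(-76401) = (-102 + 390*(-1/204))*(-1/76401) = (-102 - 65/34)*(-1/76401) = -3533/34*(-1/76401) = 3533/2597634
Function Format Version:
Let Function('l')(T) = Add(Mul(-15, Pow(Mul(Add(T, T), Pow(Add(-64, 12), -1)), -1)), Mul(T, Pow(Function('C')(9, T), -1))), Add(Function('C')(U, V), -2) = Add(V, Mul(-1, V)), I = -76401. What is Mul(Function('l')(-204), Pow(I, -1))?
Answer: Rational(3533, 2597634) ≈ 0.0013601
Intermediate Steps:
Function('C')(U, V) = 2 (Function('C')(U, V) = Add(2, Add(V, Mul(-1, V))) = Add(2, 0) = 2)
Function('l')(T) = Add(Mul(Rational(1, 2), T), Mul(390, Pow(T, -1))) (Function('l')(T) = Add(Mul(-15, Pow(Mul(Add(T, T), Pow(Add(-64, 12), -1)), -1)), Mul(T, Pow(2, -1))) = Add(Mul(-15, Pow(Mul(Mul(2, T), Pow(-52, -1)), -1)), Mul(T, Rational(1, 2))) = Add(Mul(-15, Pow(Mul(Mul(2, T), Rational(-1, 52)), -1)), Mul(Rational(1, 2), T)) = Add(Mul(-15, Pow(Mul(Rational(-1, 26), T), -1)), Mul(Rational(1, 2), T)) = Add(Mul(-15, Mul(-26, Pow(T, -1))), Mul(Rational(1, 2), T)) = Add(Mul(390, Pow(T, -1)), Mul(Rational(1, 2), T)) = Add(Mul(Rational(1, 2), T), Mul(390, Pow(T, -1))))
Mul(Function('l')(-204), Pow(I, -1)) = Mul(Add(Mul(Rational(1, 2), -204), Mul(390, Pow(-204, -1))), Pow(-76401, -1)) = Mul(Add(-102, Mul(390, Rational(-1, 204))), Rational(-1, 76401)) = Mul(Add(-102, Rational(-65, 34)), Rational(-1, 76401)) = Mul(Rational(-3533, 34), Rational(-1, 76401)) = Rational(3533, 2597634)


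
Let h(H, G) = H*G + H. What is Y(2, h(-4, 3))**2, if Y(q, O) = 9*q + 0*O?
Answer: 324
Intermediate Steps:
h(H, G) = H + G*H (h(H, G) = G*H + H = H + G*H)
Y(q, O) = 9*q (Y(q, O) = 9*q + 0 = 9*q)
Y(2, h(-4, 3))**2 = (9*2)**2 = 18**2 = 324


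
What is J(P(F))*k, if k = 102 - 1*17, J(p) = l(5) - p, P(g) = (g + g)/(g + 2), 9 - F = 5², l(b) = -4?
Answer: -3740/7 ≈ -534.29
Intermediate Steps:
F = -16 (F = 9 - 1*5² = 9 - 1*25 = 9 - 25 = -16)
P(g) = 2*g/(2 + g) (P(g) = (2*g)/(2 + g) = 2*g/(2 + g))
J(p) = -4 - p
k = 85 (k = 102 - 17 = 85)
J(P(F))*k = (-4 - 2*(-16)/(2 - 16))*85 = (-4 - 2*(-16)/(-14))*85 = (-4 - 2*(-16)*(-1)/14)*85 = (-4 - 1*16/7)*85 = (-4 - 16/7)*85 = -44/7*85 = -3740/7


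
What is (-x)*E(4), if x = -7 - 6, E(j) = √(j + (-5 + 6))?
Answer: 13*√5 ≈ 29.069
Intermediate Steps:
E(j) = √(1 + j) (E(j) = √(j + 1) = √(1 + j))
x = -13
(-x)*E(4) = (-1*(-13))*√(1 + 4) = 13*√5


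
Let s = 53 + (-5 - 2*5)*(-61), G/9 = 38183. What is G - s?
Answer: 342679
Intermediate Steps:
G = 343647 (G = 9*38183 = 343647)
s = 968 (s = 53 + (-5 - 10)*(-61) = 53 - 15*(-61) = 53 + 915 = 968)
G - s = 343647 - 1*968 = 343647 - 968 = 342679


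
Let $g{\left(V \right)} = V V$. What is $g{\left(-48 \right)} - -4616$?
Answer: $6920$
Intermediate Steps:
$g{\left(V \right)} = V^{2}$
$g{\left(-48 \right)} - -4616 = \left(-48\right)^{2} - -4616 = 2304 + 4616 = 6920$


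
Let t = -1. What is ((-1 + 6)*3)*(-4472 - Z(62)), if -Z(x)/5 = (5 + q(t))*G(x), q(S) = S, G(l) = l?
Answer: -48480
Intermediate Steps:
Z(x) = -20*x (Z(x) = -5*(5 - 1)*x = -20*x)
((-1 + 6)*3)*(-4472 - Z(62)) = ((-1 + 6)*3)*(-4472 - (-20)*62) = (5*3)*(-4472 - 1*(-1240)) = 15*(-4472 + 1240) = 15*(-3232) = -48480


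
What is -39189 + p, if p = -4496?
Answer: -43685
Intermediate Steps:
-39189 + p = -39189 - 4496 = -43685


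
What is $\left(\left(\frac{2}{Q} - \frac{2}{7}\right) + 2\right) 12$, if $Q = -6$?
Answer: $\frac{116}{7} \approx 16.571$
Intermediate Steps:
$\left(\left(\frac{2}{Q} - \frac{2}{7}\right) + 2\right) 12 = \left(\left(\frac{2}{-6} - \frac{2}{7}\right) + 2\right) 12 = \left(\left(2 \left(- \frac{1}{6}\right) - \frac{2}{7}\right) + 2\right) 12 = \left(\left(- \frac{1}{3} - \frac{2}{7}\right) + 2\right) 12 = \left(- \frac{13}{21} + 2\right) 12 = \frac{29}{21} \cdot 12 = \frac{116}{7}$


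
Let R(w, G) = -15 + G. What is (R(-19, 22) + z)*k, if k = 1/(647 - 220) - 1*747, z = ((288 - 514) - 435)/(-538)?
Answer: -706035668/114863 ≈ -6146.8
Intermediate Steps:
z = 661/538 (z = (-226 - 435)*(-1/538) = -661*(-1/538) = 661/538 ≈ 1.2286)
k = -318968/427 (k = 1/427 - 747 = -318968/427 ≈ -747.00)
(R(-19, 22) + z)*k = ((-15 + 22) + 661/538)*(-318968/427) = (7 + 661/538)*(-318968/427) = (4427/538)*(-318968/427) = -706035668/114863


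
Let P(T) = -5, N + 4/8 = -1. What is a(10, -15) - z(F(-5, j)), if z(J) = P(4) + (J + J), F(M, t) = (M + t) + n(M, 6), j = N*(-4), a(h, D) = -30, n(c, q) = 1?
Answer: -29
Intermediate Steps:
N = -3/2 (N = -½ - 1 = -3/2 ≈ -1.5000)
j = 6 (j = -3/2*(-4) = 6)
F(M, t) = 1 + M + t (F(M, t) = (M + t) + 1 = 1 + M + t)
z(J) = -5 + 2*J (z(J) = -5 + (J + J) = -5 + 2*J)
a(10, -15) - z(F(-5, j)) = -30 - (-5 + 2*(1 - 5 + 6)) = -30 - (-5 + 2*2) = -30 - (-5 + 4) = -30 - 1*(-1) = -30 + 1 = -29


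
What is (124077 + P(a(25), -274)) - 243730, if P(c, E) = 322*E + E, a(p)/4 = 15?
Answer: -208155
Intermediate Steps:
a(p) = 60 (a(p) = 4*15 = 60)
P(c, E) = 323*E
(124077 + P(a(25), -274)) - 243730 = (124077 + 323*(-274)) - 243730 = (124077 - 88502) - 243730 = 35575 - 243730 = -208155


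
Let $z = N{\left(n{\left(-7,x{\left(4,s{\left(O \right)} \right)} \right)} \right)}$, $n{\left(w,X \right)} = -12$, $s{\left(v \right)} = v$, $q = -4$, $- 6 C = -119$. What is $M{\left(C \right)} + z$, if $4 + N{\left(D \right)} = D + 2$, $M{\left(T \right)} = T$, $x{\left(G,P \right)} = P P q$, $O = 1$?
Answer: $\frac{35}{6} \approx 5.8333$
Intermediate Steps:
$C = \frac{119}{6}$ ($C = \left(- \frac{1}{6}\right) \left(-119\right) = \frac{119}{6} \approx 19.833$)
$x{\left(G,P \right)} = - 4 P^{2}$ ($x{\left(G,P \right)} = P P \left(-4\right) = P^{2} \left(-4\right) = - 4 P^{2}$)
$N{\left(D \right)} = -2 + D$ ($N{\left(D \right)} = -4 + \left(D + 2\right) = -4 + \left(2 + D\right) = -2 + D$)
$z = -14$ ($z = -2 - 12 = -14$)
$M{\left(C \right)} + z = \frac{119}{6} - 14 = \frac{35}{6}$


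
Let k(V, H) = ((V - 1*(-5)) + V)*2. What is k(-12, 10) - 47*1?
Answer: -85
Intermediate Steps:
k(V, H) = 10 + 4*V (k(V, H) = ((V + 5) + V)*2 = ((5 + V) + V)*2 = (5 + 2*V)*2 = 10 + 4*V)
k(-12, 10) - 47*1 = (10 + 4*(-12)) - 47*1 = (10 - 48) - 47 = -38 - 47 = -85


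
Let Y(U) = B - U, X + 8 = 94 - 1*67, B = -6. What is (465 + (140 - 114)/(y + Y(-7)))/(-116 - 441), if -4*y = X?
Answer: -6871/8355 ≈ -0.82238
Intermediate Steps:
X = 19 (X = -8 + (94 - 1*67) = -8 + (94 - 67) = -8 + 27 = 19)
y = -19/4 (y = -¼*19 = -19/4 ≈ -4.7500)
Y(U) = -6 - U
(465 + (140 - 114)/(y + Y(-7)))/(-116 - 441) = (465 + (140 - 114)/(-19/4 + (-6 - 1*(-7))))/(-116 - 441) = (465 + 26/(-19/4 + (-6 + 7)))/(-557) = (465 + 26/(-19/4 + 1))*(-1/557) = (465 + 26/(-15/4))*(-1/557) = (465 + 26*(-4/15))*(-1/557) = (465 - 104/15)*(-1/557) = (6871/15)*(-1/557) = -6871/8355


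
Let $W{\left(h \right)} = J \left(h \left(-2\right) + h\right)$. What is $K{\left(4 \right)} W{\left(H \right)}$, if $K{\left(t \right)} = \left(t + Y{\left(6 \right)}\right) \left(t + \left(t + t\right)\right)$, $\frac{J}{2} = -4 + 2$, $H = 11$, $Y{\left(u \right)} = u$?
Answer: $5280$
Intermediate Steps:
$J = -4$ ($J = 2 \left(-4 + 2\right) = 2 \left(-2\right) = -4$)
$W{\left(h \right)} = 4 h$ ($W{\left(h \right)} = - 4 \left(h \left(-2\right) + h\right) = - 4 \left(- 2 h + h\right) = - 4 \left(- h\right) = 4 h$)
$K{\left(t \right)} = 3 t \left(6 + t\right)$ ($K{\left(t \right)} = \left(t + 6\right) \left(t + \left(t + t\right)\right) = \left(6 + t\right) \left(t + 2 t\right) = \left(6 + t\right) 3 t = 3 t \left(6 + t\right)$)
$K{\left(4 \right)} W{\left(H \right)} = 3 \cdot 4 \left(6 + 4\right) 4 \cdot 11 = 3 \cdot 4 \cdot 10 \cdot 44 = 120 \cdot 44 = 5280$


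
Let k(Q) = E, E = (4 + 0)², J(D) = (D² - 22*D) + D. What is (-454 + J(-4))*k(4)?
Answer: -5664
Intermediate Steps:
J(D) = D² - 21*D
E = 16 (E = 4² = 16)
k(Q) = 16
(-454 + J(-4))*k(4) = (-454 - 4*(-21 - 4))*16 = (-454 - 4*(-25))*16 = (-454 + 100)*16 = -354*16 = -5664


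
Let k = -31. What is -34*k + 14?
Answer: 1068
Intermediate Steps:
-34*k + 14 = -34*(-31) + 14 = 1054 + 14 = 1068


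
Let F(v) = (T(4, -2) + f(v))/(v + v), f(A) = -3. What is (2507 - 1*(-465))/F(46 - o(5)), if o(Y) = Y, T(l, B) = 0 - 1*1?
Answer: -60926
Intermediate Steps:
T(l, B) = -1 (T(l, B) = 0 - 1 = -1)
F(v) = -2/v (F(v) = (-1 - 3)/(v + v) = -4*1/(2*v) = -2/v)
(2507 - 1*(-465))/F(46 - o(5)) = (2507 - 1*(-465))/((-2/(46 - 1*5))) = (2507 + 465)/((-2/(46 - 5))) = 2972/((-2/41)) = 2972/((-2*1/41)) = 2972/(-2/41) = 2972*(-41/2) = -60926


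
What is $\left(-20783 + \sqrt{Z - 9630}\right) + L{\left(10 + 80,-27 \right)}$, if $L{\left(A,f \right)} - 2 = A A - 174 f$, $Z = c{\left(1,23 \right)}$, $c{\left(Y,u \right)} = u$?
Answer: $-7983 + i \sqrt{9607} \approx -7983.0 + 98.015 i$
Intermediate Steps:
$Z = 23$
$L{\left(A,f \right)} = 2 + A^{2} - 174 f$ ($L{\left(A,f \right)} = 2 + \left(A A - 174 f\right) = 2 + \left(A^{2} - 174 f\right) = 2 + A^{2} - 174 f$)
$\left(-20783 + \sqrt{Z - 9630}\right) + L{\left(10 + 80,-27 \right)} = \left(-20783 + \sqrt{23 - 9630}\right) + \left(2 + \left(10 + 80\right)^{2} - -4698\right) = \left(-20783 + \sqrt{-9607}\right) + \left(2 + 90^{2} + 4698\right) = \left(-20783 + i \sqrt{9607}\right) + \left(2 + 8100 + 4698\right) = \left(-20783 + i \sqrt{9607}\right) + 12800 = -7983 + i \sqrt{9607}$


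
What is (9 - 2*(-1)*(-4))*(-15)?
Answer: -15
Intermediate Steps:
(9 - 2*(-1)*(-4))*(-15) = (9 + 2*(-4))*(-15) = (9 - 8)*(-15) = 1*(-15) = -15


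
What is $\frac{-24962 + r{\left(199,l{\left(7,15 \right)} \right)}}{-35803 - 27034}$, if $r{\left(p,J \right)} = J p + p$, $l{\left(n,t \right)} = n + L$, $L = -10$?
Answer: $\frac{25360}{62837} \approx 0.40358$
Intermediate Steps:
$l{\left(n,t \right)} = -10 + n$ ($l{\left(n,t \right)} = n - 10 = -10 + n$)
$r{\left(p,J \right)} = p + J p$
$\frac{-24962 + r{\left(199,l{\left(7,15 \right)} \right)}}{-35803 - 27034} = \frac{-24962 + 199 \left(1 + \left(-10 + 7\right)\right)}{-35803 - 27034} = \frac{-24962 + 199 \left(1 - 3\right)}{-62837} = \left(-24962 + 199 \left(-2\right)\right) \left(- \frac{1}{62837}\right) = \left(-24962 - 398\right) \left(- \frac{1}{62837}\right) = \left(-25360\right) \left(- \frac{1}{62837}\right) = \frac{25360}{62837}$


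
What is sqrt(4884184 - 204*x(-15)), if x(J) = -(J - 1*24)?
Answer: 2*sqrt(1219057) ≈ 2208.2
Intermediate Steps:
x(J) = 24 - J (x(J) = -(J - 24) = -(-24 + J) = 24 - J)
sqrt(4884184 - 204*x(-15)) = sqrt(4884184 - 204*(24 - 1*(-15))) = sqrt(4884184 - 204*(24 + 15)) = sqrt(4884184 - 204*39) = sqrt(4884184 - 7956) = sqrt(4876228) = 2*sqrt(1219057)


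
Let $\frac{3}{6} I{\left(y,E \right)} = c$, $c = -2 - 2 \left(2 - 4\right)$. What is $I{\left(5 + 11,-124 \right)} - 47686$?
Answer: $-47682$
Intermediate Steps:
$c = 2$ ($c = -2 - 2 \left(2 - 4\right) = -2 - -4 = -2 + 4 = 2$)
$I{\left(y,E \right)} = 4$ ($I{\left(y,E \right)} = 2 \cdot 2 = 4$)
$I{\left(5 + 11,-124 \right)} - 47686 = 4 - 47686 = -47682$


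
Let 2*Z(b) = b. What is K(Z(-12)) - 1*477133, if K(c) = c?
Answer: -477139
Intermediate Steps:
Z(b) = b/2
K(Z(-12)) - 1*477133 = (1/2)*(-12) - 1*477133 = -6 - 477133 = -477139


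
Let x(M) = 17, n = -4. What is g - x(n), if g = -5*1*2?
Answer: -27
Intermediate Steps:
g = -10 (g = -5*2 = -10)
g - x(n) = -10 - 1*17 = -10 - 17 = -27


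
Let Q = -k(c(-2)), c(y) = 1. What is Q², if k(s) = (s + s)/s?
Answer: 4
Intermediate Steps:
k(s) = 2 (k(s) = (2*s)/s = 2)
Q = -2 (Q = -1*2 = -2)
Q² = (-2)² = 4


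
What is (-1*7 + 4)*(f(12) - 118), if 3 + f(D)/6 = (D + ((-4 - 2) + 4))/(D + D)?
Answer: 801/2 ≈ 400.50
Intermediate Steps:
f(D) = -18 + 3*(-2 + D)/D (f(D) = -18 + 6*((D + ((-4 - 2) + 4))/(D + D)) = -18 + 6*((D + (-6 + 4))/((2*D))) = -18 + 6*((D - 2)*(1/(2*D))) = -18 + 6*((-2 + D)*(1/(2*D))) = -18 + 6*((-2 + D)/(2*D)) = -18 + 3*(-2 + D)/D)
(-1*7 + 4)*(f(12) - 118) = (-1*7 + 4)*((-15 - 6/12) - 118) = (-7 + 4)*((-15 - 6*1/12) - 118) = -3*((-15 - 1/2) - 118) = -3*(-31/2 - 118) = -3*(-267/2) = 801/2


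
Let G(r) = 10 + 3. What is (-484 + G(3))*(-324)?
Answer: 152604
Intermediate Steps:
G(r) = 13
(-484 + G(3))*(-324) = (-484 + 13)*(-324) = -471*(-324) = 152604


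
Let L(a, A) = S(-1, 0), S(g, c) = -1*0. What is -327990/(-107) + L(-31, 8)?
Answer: 327990/107 ≈ 3065.3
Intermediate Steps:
S(g, c) = 0
L(a, A) = 0
-327990/(-107) + L(-31, 8) = -327990/(-107) + 0 = -327990*(-1)/107 + 0 = -390*(-841/107) + 0 = 327990/107 + 0 = 327990/107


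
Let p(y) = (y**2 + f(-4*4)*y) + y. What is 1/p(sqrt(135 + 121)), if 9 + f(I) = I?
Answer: -1/128 ≈ -0.0078125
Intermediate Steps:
f(I) = -9 + I
p(y) = y**2 - 24*y (p(y) = (y**2 + (-9 - 4*4)*y) + y = (y**2 + (-9 - 16)*y) + y = (y**2 - 25*y) + y = y**2 - 24*y)
1/p(sqrt(135 + 121)) = 1/(sqrt(135 + 121)*(-24 + sqrt(135 + 121))) = 1/(sqrt(256)*(-24 + sqrt(256))) = 1/(16*(-24 + 16)) = 1/(16*(-8)) = 1/(-128) = -1/128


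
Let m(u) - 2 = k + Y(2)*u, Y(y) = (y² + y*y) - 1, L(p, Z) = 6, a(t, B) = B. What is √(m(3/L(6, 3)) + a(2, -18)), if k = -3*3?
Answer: I*√86/2 ≈ 4.6368*I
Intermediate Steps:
Y(y) = -1 + 2*y² (Y(y) = (y² + y²) - 1 = 2*y² - 1 = -1 + 2*y²)
k = -9
m(u) = -7 + 7*u (m(u) = 2 + (-9 + (-1 + 2*2²)*u) = 2 + (-9 + (-1 + 2*4)*u) = 2 + (-9 + (-1 + 8)*u) = 2 + (-9 + 7*u) = -7 + 7*u)
√(m(3/L(6, 3)) + a(2, -18)) = √((-7 + 7*(3/6)) - 18) = √((-7 + 7*(3*(⅙))) - 18) = √((-7 + 7*(½)) - 18) = √((-7 + 7/2) - 18) = √(-7/2 - 18) = √(-43/2) = I*√86/2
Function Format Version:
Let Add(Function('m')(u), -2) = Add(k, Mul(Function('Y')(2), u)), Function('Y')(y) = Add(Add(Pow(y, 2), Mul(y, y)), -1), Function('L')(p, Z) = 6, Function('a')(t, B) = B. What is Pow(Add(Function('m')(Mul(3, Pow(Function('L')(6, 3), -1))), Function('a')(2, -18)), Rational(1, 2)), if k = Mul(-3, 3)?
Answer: Mul(Rational(1, 2), I, Pow(86, Rational(1, 2))) ≈ Mul(4.6368, I)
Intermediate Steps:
Function('Y')(y) = Add(-1, Mul(2, Pow(y, 2))) (Function('Y')(y) = Add(Add(Pow(y, 2), Pow(y, 2)), -1) = Add(Mul(2, Pow(y, 2)), -1) = Add(-1, Mul(2, Pow(y, 2))))
k = -9
Function('m')(u) = Add(-7, Mul(7, u)) (Function('m')(u) = Add(2, Add(-9, Mul(Add(-1, Mul(2, Pow(2, 2))), u))) = Add(2, Add(-9, Mul(Add(-1, Mul(2, 4)), u))) = Add(2, Add(-9, Mul(Add(-1, 8), u))) = Add(2, Add(-9, Mul(7, u))) = Add(-7, Mul(7, u)))
Pow(Add(Function('m')(Mul(3, Pow(Function('L')(6, 3), -1))), Function('a')(2, -18)), Rational(1, 2)) = Pow(Add(Add(-7, Mul(7, Mul(3, Pow(6, -1)))), -18), Rational(1, 2)) = Pow(Add(Add(-7, Mul(7, Mul(3, Rational(1, 6)))), -18), Rational(1, 2)) = Pow(Add(Add(-7, Mul(7, Rational(1, 2))), -18), Rational(1, 2)) = Pow(Add(Add(-7, Rational(7, 2)), -18), Rational(1, 2)) = Pow(Add(Rational(-7, 2), -18), Rational(1, 2)) = Pow(Rational(-43, 2), Rational(1, 2)) = Mul(Rational(1, 2), I, Pow(86, Rational(1, 2)))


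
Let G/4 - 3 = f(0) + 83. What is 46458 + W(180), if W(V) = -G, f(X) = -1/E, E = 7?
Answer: 322802/7 ≈ 46115.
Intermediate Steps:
f(X) = -⅐ (f(X) = -1/7 = -1*⅐ = -⅐)
G = 2404/7 (G = 12 + 4*(-⅐ + 83) = 12 + 4*(580/7) = 12 + 2320/7 = 2404/7 ≈ 343.43)
W(V) = -2404/7 (W(V) = -1*2404/7 = -2404/7)
46458 + W(180) = 46458 - 2404/7 = 322802/7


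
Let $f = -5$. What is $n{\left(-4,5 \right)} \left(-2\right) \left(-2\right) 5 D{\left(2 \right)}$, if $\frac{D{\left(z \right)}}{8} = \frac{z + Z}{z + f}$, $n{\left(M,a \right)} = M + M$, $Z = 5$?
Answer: $\frac{8960}{3} \approx 2986.7$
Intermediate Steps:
$n{\left(M,a \right)} = 2 M$
$D{\left(z \right)} = \frac{8 \left(5 + z\right)}{-5 + z}$ ($D{\left(z \right)} = 8 \frac{z + 5}{z - 5} = 8 \frac{5 + z}{-5 + z} = \frac{8 \left(5 + z\right)}{-5 + z}$)
$n{\left(-4,5 \right)} \left(-2\right) \left(-2\right) 5 D{\left(2 \right)} = 2 \left(-4\right) \left(-2\right) \left(-2\right) 5 \frac{8 \left(5 + 2\right)}{-5 + 2} = - 8 \cdot 4 \cdot 5 \cdot 8 \frac{1}{-3} \cdot 7 = \left(-8\right) 20 \cdot 8 \left(- \frac{1}{3}\right) 7 = \left(-160\right) \left(- \frac{56}{3}\right) = \frac{8960}{3}$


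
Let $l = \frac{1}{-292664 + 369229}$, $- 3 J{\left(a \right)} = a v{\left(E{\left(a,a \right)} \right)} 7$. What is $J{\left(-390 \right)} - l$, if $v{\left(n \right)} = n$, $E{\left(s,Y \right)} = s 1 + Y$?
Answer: $- \frac{54345837001}{76565} \approx -7.098 \cdot 10^{5}$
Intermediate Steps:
$E{\left(s,Y \right)} = Y + s$ ($E{\left(s,Y \right)} = s + Y = Y + s$)
$J{\left(a \right)} = - \frac{14 a^{2}}{3}$ ($J{\left(a \right)} = - \frac{a \left(a + a\right) 7}{3} = - \frac{a 2 a 7}{3} = - \frac{2 a^{2} \cdot 7}{3} = - \frac{14 a^{2}}{3}$)
$l = \frac{1}{76565} \approx 1.3061 \cdot 10^{-5}$
$J{\left(-390 \right)} - l = - \frac{14 \left(-390\right)^{2}}{3} - \frac{1}{76565} = \left(- \frac{14}{3}\right) 152100 - \frac{1}{76565} = -709800 - \frac{1}{76565} = - \frac{54345837001}{76565}$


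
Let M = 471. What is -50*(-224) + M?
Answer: 11671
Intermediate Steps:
-50*(-224) + M = -50*(-224) + 471 = 11200 + 471 = 11671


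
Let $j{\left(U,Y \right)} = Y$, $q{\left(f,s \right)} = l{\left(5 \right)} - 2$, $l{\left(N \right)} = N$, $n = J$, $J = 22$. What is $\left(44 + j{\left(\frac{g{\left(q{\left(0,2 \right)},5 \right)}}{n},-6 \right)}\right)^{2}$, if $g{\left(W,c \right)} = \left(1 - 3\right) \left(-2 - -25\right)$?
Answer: $1444$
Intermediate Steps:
$n = 22$
$q{\left(f,s \right)} = 3$ ($q{\left(f,s \right)} = 5 - 2 = 3$)
$g{\left(W,c \right)} = -46$ ($g{\left(W,c \right)} = - 2 \left(-2 + 25\right) = \left(-2\right) 23 = -46$)
$\left(44 + j{\left(\frac{g{\left(q{\left(0,2 \right)},5 \right)}}{n},-6 \right)}\right)^{2} = \left(44 - 6\right)^{2} = 38^{2} = 1444$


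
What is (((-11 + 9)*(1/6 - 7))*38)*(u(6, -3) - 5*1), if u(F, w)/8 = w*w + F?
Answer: 179170/3 ≈ 59723.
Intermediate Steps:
u(F, w) = 8*F + 8*w² (u(F, w) = 8*(w*w + F) = 8*(w² + F) = 8*(F + w²) = 8*F + 8*w²)
(((-11 + 9)*(1/6 - 7))*38)*(u(6, -3) - 5*1) = (((-11 + 9)*(1/6 - 7))*38)*((8*6 + 8*(-3)²) - 5*1) = (-2*(⅙ - 7)*38)*((48 + 8*9) - 5) = (-2*(-41/6)*38)*((48 + 72) - 5) = ((41/3)*38)*(120 - 5) = (1558/3)*115 = 179170/3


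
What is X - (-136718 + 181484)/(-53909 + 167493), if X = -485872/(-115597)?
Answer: 25006234973/6564984824 ≈ 3.8090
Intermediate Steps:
X = 485872/115597 (X = -485872*(-1/115597) = 485872/115597 ≈ 4.2032)
X - (-136718 + 181484)/(-53909 + 167493) = 485872/115597 - (-136718 + 181484)/(-53909 + 167493) = 485872/115597 - 44766/113584 = 485872/115597 - 1*22383/56792 = 485872/115597 - 22383/56792 = 25006234973/6564984824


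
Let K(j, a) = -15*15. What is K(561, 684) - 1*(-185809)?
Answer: 185584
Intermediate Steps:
K(j, a) = -225
K(561, 684) - 1*(-185809) = -225 - 1*(-185809) = -225 + 185809 = 185584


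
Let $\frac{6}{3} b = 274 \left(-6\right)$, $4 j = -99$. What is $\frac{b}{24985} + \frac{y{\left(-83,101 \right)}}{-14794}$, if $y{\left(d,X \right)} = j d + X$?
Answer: $- \frac{264038357}{1478512360} \approx -0.17858$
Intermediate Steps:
$j = - \frac{99}{4}$ ($j = \frac{1}{4} \left(-99\right) = - \frac{99}{4} \approx -24.75$)
$b = -822$ ($b = \frac{274 \left(-6\right)}{2} = \frac{1}{2} \left(-1644\right) = -822$)
$y{\left(d,X \right)} = X - \frac{99 d}{4}$ ($y{\left(d,X \right)} = - \frac{99 d}{4} + X = X - \frac{99 d}{4}$)
$\frac{b}{24985} + \frac{y{\left(-83,101 \right)}}{-14794} = - \frac{822}{24985} + \frac{101 - - \frac{8217}{4}}{-14794} = \left(-822\right) \frac{1}{24985} + \left(101 + \frac{8217}{4}\right) \left(- \frac{1}{14794}\right) = - \frac{822}{24985} + \frac{8621}{4} \left(- \frac{1}{14794}\right) = - \frac{822}{24985} - \frac{8621}{59176} = - \frac{264038357}{1478512360}$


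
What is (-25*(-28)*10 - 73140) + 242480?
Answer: 176340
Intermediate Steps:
(-25*(-28)*10 - 73140) + 242480 = (700*10 - 73140) + 242480 = (7000 - 73140) + 242480 = -66140 + 242480 = 176340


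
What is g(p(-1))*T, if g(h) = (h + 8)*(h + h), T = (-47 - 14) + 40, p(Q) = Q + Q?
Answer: 504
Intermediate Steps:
p(Q) = 2*Q
T = -21 (T = -61 + 40 = -21)
g(h) = 2*h*(8 + h) (g(h) = (8 + h)*(2*h) = 2*h*(8 + h))
g(p(-1))*T = (2*(2*(-1))*(8 + 2*(-1)))*(-21) = (2*(-2)*(8 - 2))*(-21) = (2*(-2)*6)*(-21) = -24*(-21) = 504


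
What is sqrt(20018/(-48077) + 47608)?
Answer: 9*sqrt(1358519385166)/48077 ≈ 218.19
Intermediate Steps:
sqrt(20018/(-48077) + 47608) = sqrt(20018*(-1/48077) + 47608) = sqrt(-20018/48077 + 47608) = sqrt(2288829798/48077) = 9*sqrt(1358519385166)/48077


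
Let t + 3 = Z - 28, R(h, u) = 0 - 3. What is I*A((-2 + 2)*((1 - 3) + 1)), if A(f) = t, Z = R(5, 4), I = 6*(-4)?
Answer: 816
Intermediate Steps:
R(h, u) = -3
I = -24
Z = -3
t = -34 (t = -3 + (-3 - 28) = -3 - 31 = -34)
A(f) = -34
I*A((-2 + 2)*((1 - 3) + 1)) = -24*(-34) = 816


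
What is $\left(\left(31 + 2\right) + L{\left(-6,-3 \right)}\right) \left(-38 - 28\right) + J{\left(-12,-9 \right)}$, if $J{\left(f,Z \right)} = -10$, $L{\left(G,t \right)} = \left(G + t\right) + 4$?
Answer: $-1858$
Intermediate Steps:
$L{\left(G,t \right)} = 4 + G + t$
$\left(\left(31 + 2\right) + L{\left(-6,-3 \right)}\right) \left(-38 - 28\right) + J{\left(-12,-9 \right)} = \left(\left(31 + 2\right) - 5\right) \left(-38 - 28\right) - 10 = \left(33 - 5\right) \left(-38 - 28\right) - 10 = 28 \left(-66\right) - 10 = -1848 - 10 = -1858$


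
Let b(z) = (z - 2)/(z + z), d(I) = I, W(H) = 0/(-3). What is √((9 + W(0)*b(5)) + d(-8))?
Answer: 1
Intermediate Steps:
W(H) = 0 (W(H) = 0*(-⅓) = 0)
b(z) = (-2 + z)/(2*z) (b(z) = (-2 + z)/((2*z)) = (-2 + z)*(1/(2*z)) = (-2 + z)/(2*z))
√((9 + W(0)*b(5)) + d(-8)) = √((9 + 0*((½)*(-2 + 5)/5)) - 8) = √((9 + 0*((½)*(⅕)*3)) - 8) = √((9 + 0*(3/10)) - 8) = √((9 + 0) - 8) = √(9 - 8) = √1 = 1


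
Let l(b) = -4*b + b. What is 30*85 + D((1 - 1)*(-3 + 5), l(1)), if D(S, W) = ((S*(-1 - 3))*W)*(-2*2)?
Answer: 2550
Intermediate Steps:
l(b) = -3*b
D(S, W) = 16*S*W (D(S, W) = ((S*(-4))*W)*(-4) = ((-4*S)*W)*(-4) = -4*S*W*(-4) = 16*S*W)
30*85 + D((1 - 1)*(-3 + 5), l(1)) = 30*85 + 16*((1 - 1)*(-3 + 5))*(-3*1) = 2550 + 16*(0*2)*(-3) = 2550 + 16*0*(-3) = 2550 + 0 = 2550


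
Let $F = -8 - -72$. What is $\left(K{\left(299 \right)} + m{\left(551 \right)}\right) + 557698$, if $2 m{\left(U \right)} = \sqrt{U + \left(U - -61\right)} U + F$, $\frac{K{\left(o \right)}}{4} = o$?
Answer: $558926 + \frac{551 \sqrt{1163}}{2} \approx 5.6832 \cdot 10^{5}$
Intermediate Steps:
$K{\left(o \right)} = 4 o$
$F = 64$ ($F = -8 + 72 = 64$)
$m{\left(U \right)} = 32 + \frac{U \sqrt{61 + 2 U}}{2}$ ($m{\left(U \right)} = \frac{\sqrt{U + \left(U - -61\right)} U + 64}{2} = \frac{\sqrt{U + \left(U + 61\right)} U + 64}{2} = \frac{\sqrt{U + \left(61 + U\right)} U + 64}{2} = \frac{\sqrt{61 + 2 U} U + 64}{2} = \frac{U \sqrt{61 + 2 U} + 64}{2} = \frac{64 + U \sqrt{61 + 2 U}}{2} = 32 + \frac{U \sqrt{61 + 2 U}}{2}$)
$\left(K{\left(299 \right)} + m{\left(551 \right)}\right) + 557698 = \left(4 \cdot 299 + \left(32 + \frac{1}{2} \cdot 551 \sqrt{61 + 2 \cdot 551}\right)\right) + 557698 = \left(1196 + \left(32 + \frac{1}{2} \cdot 551 \sqrt{61 + 1102}\right)\right) + 557698 = \left(1196 + \left(32 + \frac{1}{2} \cdot 551 \sqrt{1163}\right)\right) + 557698 = \left(1196 + \left(32 + \frac{551 \sqrt{1163}}{2}\right)\right) + 557698 = \left(1228 + \frac{551 \sqrt{1163}}{2}\right) + 557698 = 558926 + \frac{551 \sqrt{1163}}{2}$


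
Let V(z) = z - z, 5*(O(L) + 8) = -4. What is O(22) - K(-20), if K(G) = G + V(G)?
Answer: 56/5 ≈ 11.200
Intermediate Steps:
O(L) = -44/5 (O(L) = -8 + (⅕)*(-4) = -8 - ⅘ = -44/5)
V(z) = 0
K(G) = G (K(G) = G + 0 = G)
O(22) - K(-20) = -44/5 - 1*(-20) = -44/5 + 20 = 56/5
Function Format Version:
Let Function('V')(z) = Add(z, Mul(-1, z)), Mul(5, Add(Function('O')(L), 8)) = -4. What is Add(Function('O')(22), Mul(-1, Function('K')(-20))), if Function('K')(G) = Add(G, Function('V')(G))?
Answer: Rational(56, 5) ≈ 11.200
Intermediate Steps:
Function('O')(L) = Rational(-44, 5) (Function('O')(L) = Add(-8, Mul(Rational(1, 5), -4)) = Add(-8, Rational(-4, 5)) = Rational(-44, 5))
Function('V')(z) = 0
Function('K')(G) = G (Function('K')(G) = Add(G, 0) = G)
Add(Function('O')(22), Mul(-1, Function('K')(-20))) = Add(Rational(-44, 5), Mul(-1, -20)) = Add(Rational(-44, 5), 20) = Rational(56, 5)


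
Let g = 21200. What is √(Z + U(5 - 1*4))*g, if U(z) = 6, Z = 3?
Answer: 63600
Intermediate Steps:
√(Z + U(5 - 1*4))*g = √(3 + 6)*21200 = √9*21200 = 3*21200 = 63600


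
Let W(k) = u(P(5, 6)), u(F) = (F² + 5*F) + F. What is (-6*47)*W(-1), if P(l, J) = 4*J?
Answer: -203040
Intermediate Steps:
u(F) = F² + 6*F
W(k) = 720 (W(k) = (4*6)*(6 + 4*6) = 24*(6 + 24) = 24*30 = 720)
(-6*47)*W(-1) = -6*47*720 = -282*720 = -203040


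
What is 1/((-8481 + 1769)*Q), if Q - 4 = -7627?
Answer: 1/51165576 ≈ 1.9544e-8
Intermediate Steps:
Q = -7623 (Q = 4 - 7627 = -7623)
1/((-8481 + 1769)*Q) = 1/((-8481 + 1769)*(-7623)) = -1/7623/(-6712) = -1/6712*(-1/7623) = 1/51165576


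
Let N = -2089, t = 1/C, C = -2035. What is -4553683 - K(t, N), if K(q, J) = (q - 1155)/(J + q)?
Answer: -9679118505327/2125558 ≈ -4.5537e+6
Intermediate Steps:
t = -1/2035 (t = 1/(-2035) = -1/2035 ≈ -0.00049140)
K(q, J) = (-1155 + q)/(J + q)
-4553683 - K(t, N) = -4553683 - (-1155 - 1/2035)/(-2089 - 1/2035) = -4553683 - (-2350426)/((-4251116/2035)*2035) = -4553683 - (-2035)*(-2350426)/(4251116*2035) = -4553683 - 1*1175213/2125558 = -4553683 - 1175213/2125558 = -9679118505327/2125558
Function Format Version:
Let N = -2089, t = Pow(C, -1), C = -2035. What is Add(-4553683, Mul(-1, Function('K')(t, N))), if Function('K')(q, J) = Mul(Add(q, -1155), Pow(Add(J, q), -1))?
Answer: Rational(-9679118505327, 2125558) ≈ -4.5537e+6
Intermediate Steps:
t = Rational(-1, 2035) (t = Pow(-2035, -1) = Rational(-1, 2035) ≈ -0.00049140)
Function('K')(q, J) = Mul(Pow(Add(J, q), -1), Add(-1155, q)) (Function('K')(q, J) = Mul(Add(-1155, q), Pow(Add(J, q), -1)) = Mul(Pow(Add(J, q), -1), Add(-1155, q)))
Add(-4553683, Mul(-1, Function('K')(t, N))) = Add(-4553683, Mul(-1, Mul(Pow(Add(-2089, Rational(-1, 2035)), -1), Add(-1155, Rational(-1, 2035))))) = Add(-4553683, Mul(-1, Mul(Pow(Rational(-4251116, 2035), -1), Rational(-2350426, 2035)))) = Add(-4553683, Mul(-1, Mul(Rational(-2035, 4251116), Rational(-2350426, 2035)))) = Add(-4553683, Mul(-1, Rational(1175213, 2125558))) = Add(-4553683, Rational(-1175213, 2125558)) = Rational(-9679118505327, 2125558)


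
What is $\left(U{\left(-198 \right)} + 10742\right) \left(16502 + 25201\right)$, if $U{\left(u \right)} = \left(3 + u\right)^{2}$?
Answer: $2033730201$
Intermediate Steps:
$\left(U{\left(-198 \right)} + 10742\right) \left(16502 + 25201\right) = \left(\left(3 - 198\right)^{2} + 10742\right) \left(16502 + 25201\right) = \left(\left(-195\right)^{2} + 10742\right) 41703 = \left(38025 + 10742\right) 41703 = 48767 \cdot 41703 = 2033730201$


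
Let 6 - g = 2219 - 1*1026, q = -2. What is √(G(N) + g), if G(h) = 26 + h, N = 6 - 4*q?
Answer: I*√1147 ≈ 33.867*I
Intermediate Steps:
N = 14 (N = 6 - 4*(-2) = 6 + 8 = 14)
g = -1187 (g = 6 - (2219 - 1*1026) = 6 - (2219 - 1026) = 6 - 1*1193 = 6 - 1193 = -1187)
√(G(N) + g) = √((26 + 14) - 1187) = √(40 - 1187) = √(-1147) = I*√1147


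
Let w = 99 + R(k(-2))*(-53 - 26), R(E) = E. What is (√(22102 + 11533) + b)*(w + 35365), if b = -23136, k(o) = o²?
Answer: -813184128 + 1089588*√35 ≈ -8.0674e+8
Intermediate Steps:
w = -217 (w = 99 + (-2)²*(-53 - 26) = 99 + 4*(-79) = 99 - 316 = -217)
(√(22102 + 11533) + b)*(w + 35365) = (√(22102 + 11533) - 23136)*(-217 + 35365) = (√33635 - 23136)*35148 = (31*√35 - 23136)*35148 = (-23136 + 31*√35)*35148 = -813184128 + 1089588*√35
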